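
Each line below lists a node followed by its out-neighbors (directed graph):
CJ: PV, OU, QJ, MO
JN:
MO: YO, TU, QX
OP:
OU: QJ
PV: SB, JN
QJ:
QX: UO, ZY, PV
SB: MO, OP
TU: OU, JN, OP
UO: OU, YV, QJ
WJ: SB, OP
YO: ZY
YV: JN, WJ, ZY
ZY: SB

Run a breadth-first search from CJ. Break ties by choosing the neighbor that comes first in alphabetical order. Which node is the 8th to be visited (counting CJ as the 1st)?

Visit CJ; enqueue MO, OU, PV, QJ → queue [MO, OU, PV, QJ]
Visit MO; enqueue QX, TU, YO → queue [OU, PV, QJ, QX, TU, YO]
Visit OU → queue [PV, QJ, QX, TU, YO]
Visit PV; enqueue JN, SB → queue [QJ, QX, TU, YO, JN, SB]
Visit QJ → queue [QX, TU, YO, JN, SB]
Visit QX; enqueue UO, ZY → queue [TU, YO, JN, SB, UO, ZY]
Visit TU; enqueue OP → queue [YO, JN, SB, UO, ZY, OP]
Visit YO → queue [JN, SB, UO, ZY, OP]
Visit JN → queue [SB, UO, ZY, OP]
Visit SB → queue [UO, ZY, OP]
Visit UO; enqueue YV → queue [ZY, OP, YV]
Visit ZY → queue [OP, YV]
Visit OP → queue [YV]
Visit YV; enqueue WJ → queue [WJ]
Visit WJ → queue []

Visit order: CJ, MO, OU, PV, QJ, QX, TU, YO, JN, SB, UO, ZY, OP, YV, WJ

YO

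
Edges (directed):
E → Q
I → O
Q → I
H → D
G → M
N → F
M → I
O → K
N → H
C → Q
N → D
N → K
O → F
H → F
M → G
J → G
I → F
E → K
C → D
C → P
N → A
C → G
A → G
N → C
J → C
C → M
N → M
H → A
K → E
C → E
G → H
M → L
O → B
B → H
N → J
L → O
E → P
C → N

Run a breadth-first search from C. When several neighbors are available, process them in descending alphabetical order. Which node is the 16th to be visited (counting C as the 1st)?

Visit C; enqueue Q, P, N, M, G, E, D → queue [Q, P, N, M, G, E, D]
Visit Q; enqueue I → queue [P, N, M, G, E, D, I]
Visit P → queue [N, M, G, E, D, I]
Visit N; enqueue K, J, H, F, A → queue [M, G, E, D, I, K, J, H, F, A]
Visit M; enqueue L → queue [G, E, D, I, K, J, H, F, A, L]
Visit G → queue [E, D, I, K, J, H, F, A, L]
Visit E → queue [D, I, K, J, H, F, A, L]
Visit D → queue [I, K, J, H, F, A, L]
Visit I; enqueue O → queue [K, J, H, F, A, L, O]
Visit K → queue [J, H, F, A, L, O]
Visit J → queue [H, F, A, L, O]
Visit H → queue [F, A, L, O]
Visit F → queue [A, L, O]
Visit A → queue [L, O]
Visit L → queue [O]
Visit O; enqueue B → queue [B]
Visit B → queue []

Visit order: C, Q, P, N, M, G, E, D, I, K, J, H, F, A, L, O, B

O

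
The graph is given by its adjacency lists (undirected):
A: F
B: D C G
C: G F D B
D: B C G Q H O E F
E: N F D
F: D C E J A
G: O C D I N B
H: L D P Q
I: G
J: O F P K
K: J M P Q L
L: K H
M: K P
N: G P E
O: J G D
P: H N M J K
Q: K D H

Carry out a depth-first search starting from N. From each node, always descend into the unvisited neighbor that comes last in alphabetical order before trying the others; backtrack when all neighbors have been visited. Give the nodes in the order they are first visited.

Visit N
N → P
P → M
M → K
K → Q
Q → H
H → L
H → D
D → O
O → J
J → F
F → E
F → C
C → G
G → I
G → B
F → A

N, P, M, K, Q, H, L, D, O, J, F, E, C, G, I, B, A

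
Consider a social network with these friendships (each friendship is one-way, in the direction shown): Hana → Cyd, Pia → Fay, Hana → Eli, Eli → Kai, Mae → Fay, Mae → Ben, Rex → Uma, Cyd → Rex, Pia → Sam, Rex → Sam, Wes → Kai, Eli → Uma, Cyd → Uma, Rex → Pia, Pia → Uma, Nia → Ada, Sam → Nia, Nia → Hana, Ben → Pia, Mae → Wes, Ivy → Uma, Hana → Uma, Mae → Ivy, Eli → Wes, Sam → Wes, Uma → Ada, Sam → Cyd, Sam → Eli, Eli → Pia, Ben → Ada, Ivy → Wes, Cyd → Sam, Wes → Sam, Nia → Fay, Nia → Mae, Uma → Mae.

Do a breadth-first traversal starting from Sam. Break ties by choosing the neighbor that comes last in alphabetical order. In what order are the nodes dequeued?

Sam Wes Nia Eli Cyd Kai Mae Hana Fay Ada Uma Pia Rex Ivy Ben

Visit Sam; enqueue Wes, Nia, Eli, Cyd → queue [Wes, Nia, Eli, Cyd]
Visit Wes; enqueue Kai → queue [Nia, Eli, Cyd, Kai]
Visit Nia; enqueue Mae, Hana, Fay, Ada → queue [Eli, Cyd, Kai, Mae, Hana, Fay, Ada]
Visit Eli; enqueue Uma, Pia → queue [Cyd, Kai, Mae, Hana, Fay, Ada, Uma, Pia]
Visit Cyd; enqueue Rex → queue [Kai, Mae, Hana, Fay, Ada, Uma, Pia, Rex]
Visit Kai → queue [Mae, Hana, Fay, Ada, Uma, Pia, Rex]
Visit Mae; enqueue Ivy, Ben → queue [Hana, Fay, Ada, Uma, Pia, Rex, Ivy, Ben]
Visit Hana → queue [Fay, Ada, Uma, Pia, Rex, Ivy, Ben]
Visit Fay → queue [Ada, Uma, Pia, Rex, Ivy, Ben]
Visit Ada → queue [Uma, Pia, Rex, Ivy, Ben]
Visit Uma → queue [Pia, Rex, Ivy, Ben]
Visit Pia → queue [Rex, Ivy, Ben]
Visit Rex → queue [Ivy, Ben]
Visit Ivy → queue [Ben]
Visit Ben → queue []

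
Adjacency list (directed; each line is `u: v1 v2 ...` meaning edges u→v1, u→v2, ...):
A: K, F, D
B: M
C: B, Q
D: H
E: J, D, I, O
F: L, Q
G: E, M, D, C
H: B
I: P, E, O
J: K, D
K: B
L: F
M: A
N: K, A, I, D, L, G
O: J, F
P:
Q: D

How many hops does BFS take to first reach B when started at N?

2

Level 0: N
Level 1: A, D, G, I, K, L
Level 2: B, C, E, F, H, M, O, P
Level 3: J, Q
B first appears at level 2.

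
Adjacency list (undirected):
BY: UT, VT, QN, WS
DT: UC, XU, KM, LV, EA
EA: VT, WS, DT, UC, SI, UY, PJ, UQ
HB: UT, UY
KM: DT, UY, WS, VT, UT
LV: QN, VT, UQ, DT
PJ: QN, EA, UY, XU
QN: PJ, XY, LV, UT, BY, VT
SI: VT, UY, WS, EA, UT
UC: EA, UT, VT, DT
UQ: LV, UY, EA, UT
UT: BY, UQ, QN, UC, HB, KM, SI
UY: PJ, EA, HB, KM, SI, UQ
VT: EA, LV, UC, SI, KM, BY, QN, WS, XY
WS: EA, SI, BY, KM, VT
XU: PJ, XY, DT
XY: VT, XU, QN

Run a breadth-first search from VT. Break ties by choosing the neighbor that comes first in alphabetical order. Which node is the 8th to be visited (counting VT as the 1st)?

Visit VT; enqueue BY, EA, KM, LV, QN, SI, UC, WS, XY → queue [BY, EA, KM, LV, QN, SI, UC, WS, XY]
Visit BY; enqueue UT → queue [EA, KM, LV, QN, SI, UC, WS, XY, UT]
Visit EA; enqueue DT, PJ, UQ, UY → queue [KM, LV, QN, SI, UC, WS, XY, UT, DT, PJ, UQ, UY]
Visit KM → queue [LV, QN, SI, UC, WS, XY, UT, DT, PJ, UQ, UY]
Visit LV → queue [QN, SI, UC, WS, XY, UT, DT, PJ, UQ, UY]
Visit QN → queue [SI, UC, WS, XY, UT, DT, PJ, UQ, UY]
Visit SI → queue [UC, WS, XY, UT, DT, PJ, UQ, UY]
Visit UC → queue [WS, XY, UT, DT, PJ, UQ, UY]
Visit WS → queue [XY, UT, DT, PJ, UQ, UY]
Visit XY; enqueue XU → queue [UT, DT, PJ, UQ, UY, XU]
Visit UT; enqueue HB → queue [DT, PJ, UQ, UY, XU, HB]
Visit DT → queue [PJ, UQ, UY, XU, HB]
Visit PJ → queue [UQ, UY, XU, HB]
Visit UQ → queue [UY, XU, HB]
Visit UY → queue [XU, HB]
Visit XU → queue [HB]
Visit HB → queue []

Visit order: VT, BY, EA, KM, LV, QN, SI, UC, WS, XY, UT, DT, PJ, UQ, UY, XU, HB

UC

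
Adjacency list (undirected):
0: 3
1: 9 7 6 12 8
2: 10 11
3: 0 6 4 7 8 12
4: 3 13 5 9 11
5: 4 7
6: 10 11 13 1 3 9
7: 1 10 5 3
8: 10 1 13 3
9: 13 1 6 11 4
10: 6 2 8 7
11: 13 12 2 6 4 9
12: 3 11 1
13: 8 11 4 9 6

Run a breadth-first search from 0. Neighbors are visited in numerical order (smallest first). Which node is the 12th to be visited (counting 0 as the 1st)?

Visit 0; enqueue 3 → queue [3]
Visit 3; enqueue 4, 6, 7, 8, 12 → queue [4, 6, 7, 8, 12]
Visit 4; enqueue 5, 9, 11, 13 → queue [6, 7, 8, 12, 5, 9, 11, 13]
Visit 6; enqueue 1, 10 → queue [7, 8, 12, 5, 9, 11, 13, 1, 10]
Visit 7 → queue [8, 12, 5, 9, 11, 13, 1, 10]
Visit 8 → queue [12, 5, 9, 11, 13, 1, 10]
Visit 12 → queue [5, 9, 11, 13, 1, 10]
Visit 5 → queue [9, 11, 13, 1, 10]
Visit 9 → queue [11, 13, 1, 10]
Visit 11; enqueue 2 → queue [13, 1, 10, 2]
Visit 13 → queue [1, 10, 2]
Visit 1 → queue [10, 2]
Visit 10 → queue [2]
Visit 2 → queue []

Visit order: 0, 3, 4, 6, 7, 8, 12, 5, 9, 11, 13, 1, 10, 2

1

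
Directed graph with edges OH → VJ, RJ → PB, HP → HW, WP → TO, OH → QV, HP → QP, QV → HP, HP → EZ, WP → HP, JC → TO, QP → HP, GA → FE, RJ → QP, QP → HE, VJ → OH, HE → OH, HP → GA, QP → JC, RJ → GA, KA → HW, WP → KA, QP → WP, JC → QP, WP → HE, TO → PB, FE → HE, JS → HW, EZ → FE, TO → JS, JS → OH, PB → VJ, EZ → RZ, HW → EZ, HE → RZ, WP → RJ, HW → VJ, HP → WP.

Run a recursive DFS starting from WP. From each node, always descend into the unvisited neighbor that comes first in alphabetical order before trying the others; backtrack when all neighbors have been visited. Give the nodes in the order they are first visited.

Visit WP
WP → HE
HE → OH
OH → QV
QV → HP
HP → EZ
EZ → FE
EZ → RZ
HP → GA
HP → HW
HW → VJ
HP → QP
QP → JC
JC → TO
TO → JS
TO → PB
WP → KA
WP → RJ

WP → HE → OH → QV → HP → EZ → FE → RZ → GA → HW → VJ → QP → JC → TO → JS → PB → KA → RJ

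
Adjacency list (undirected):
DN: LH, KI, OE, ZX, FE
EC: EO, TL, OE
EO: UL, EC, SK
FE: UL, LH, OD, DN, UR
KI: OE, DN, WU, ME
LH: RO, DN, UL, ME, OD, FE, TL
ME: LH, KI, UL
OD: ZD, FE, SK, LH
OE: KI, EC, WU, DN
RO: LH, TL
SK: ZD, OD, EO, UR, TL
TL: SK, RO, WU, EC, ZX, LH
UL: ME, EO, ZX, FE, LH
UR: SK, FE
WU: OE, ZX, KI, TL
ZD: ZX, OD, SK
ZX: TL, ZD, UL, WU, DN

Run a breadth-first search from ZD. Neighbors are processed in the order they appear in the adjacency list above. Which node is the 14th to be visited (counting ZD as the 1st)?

EC

Visit ZD; enqueue ZX, OD, SK → queue [ZX, OD, SK]
Visit ZX; enqueue TL, UL, WU, DN → queue [OD, SK, TL, UL, WU, DN]
Visit OD; enqueue FE, LH → queue [SK, TL, UL, WU, DN, FE, LH]
Visit SK; enqueue EO, UR → queue [TL, UL, WU, DN, FE, LH, EO, UR]
Visit TL; enqueue RO, EC → queue [UL, WU, DN, FE, LH, EO, UR, RO, EC]
Visit UL; enqueue ME → queue [WU, DN, FE, LH, EO, UR, RO, EC, ME]
Visit WU; enqueue OE, KI → queue [DN, FE, LH, EO, UR, RO, EC, ME, OE, KI]
Visit DN → queue [FE, LH, EO, UR, RO, EC, ME, OE, KI]
Visit FE → queue [LH, EO, UR, RO, EC, ME, OE, KI]
Visit LH → queue [EO, UR, RO, EC, ME, OE, KI]
Visit EO → queue [UR, RO, EC, ME, OE, KI]
Visit UR → queue [RO, EC, ME, OE, KI]
Visit RO → queue [EC, ME, OE, KI]
Visit EC → queue [ME, OE, KI]
Visit ME → queue [OE, KI]
Visit OE → queue [KI]
Visit KI → queue []

Visit order: ZD, ZX, OD, SK, TL, UL, WU, DN, FE, LH, EO, UR, RO, EC, ME, OE, KI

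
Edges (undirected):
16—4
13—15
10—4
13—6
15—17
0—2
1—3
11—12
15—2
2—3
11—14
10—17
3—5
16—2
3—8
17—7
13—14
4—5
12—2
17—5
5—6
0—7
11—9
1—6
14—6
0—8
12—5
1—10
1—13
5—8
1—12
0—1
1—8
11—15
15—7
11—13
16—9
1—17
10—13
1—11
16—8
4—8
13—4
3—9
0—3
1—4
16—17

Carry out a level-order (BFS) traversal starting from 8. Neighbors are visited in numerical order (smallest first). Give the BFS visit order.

8 → 0 → 1 → 3 → 4 → 5 → 16 → 2 → 7 → 6 → 10 → 11 → 12 → 13 → 17 → 9 → 15 → 14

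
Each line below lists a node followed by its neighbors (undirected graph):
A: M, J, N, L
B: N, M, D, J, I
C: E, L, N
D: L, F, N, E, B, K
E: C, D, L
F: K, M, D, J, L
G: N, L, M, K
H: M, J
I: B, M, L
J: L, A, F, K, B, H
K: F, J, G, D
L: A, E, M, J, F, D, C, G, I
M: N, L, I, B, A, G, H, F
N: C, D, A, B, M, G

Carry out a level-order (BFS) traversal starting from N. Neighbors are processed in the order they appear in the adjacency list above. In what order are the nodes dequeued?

N -> C -> D -> A -> B -> M -> G -> E -> L -> F -> K -> J -> I -> H

Visit N; enqueue C, D, A, B, M, G → queue [C, D, A, B, M, G]
Visit C; enqueue E, L → queue [D, A, B, M, G, E, L]
Visit D; enqueue F, K → queue [A, B, M, G, E, L, F, K]
Visit A; enqueue J → queue [B, M, G, E, L, F, K, J]
Visit B; enqueue I → queue [M, G, E, L, F, K, J, I]
Visit M; enqueue H → queue [G, E, L, F, K, J, I, H]
Visit G → queue [E, L, F, K, J, I, H]
Visit E → queue [L, F, K, J, I, H]
Visit L → queue [F, K, J, I, H]
Visit F → queue [K, J, I, H]
Visit K → queue [J, I, H]
Visit J → queue [I, H]
Visit I → queue [H]
Visit H → queue []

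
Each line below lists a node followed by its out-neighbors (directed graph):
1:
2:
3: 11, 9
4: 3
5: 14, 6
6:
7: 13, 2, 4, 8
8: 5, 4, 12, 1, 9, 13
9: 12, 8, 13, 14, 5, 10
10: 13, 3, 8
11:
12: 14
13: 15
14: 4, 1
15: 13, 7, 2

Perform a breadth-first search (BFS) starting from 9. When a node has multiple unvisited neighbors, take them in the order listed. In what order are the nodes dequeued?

Visit 9; enqueue 12, 8, 13, 14, 5, 10 → queue [12, 8, 13, 14, 5, 10]
Visit 12 → queue [8, 13, 14, 5, 10]
Visit 8; enqueue 4, 1 → queue [13, 14, 5, 10, 4, 1]
Visit 13; enqueue 15 → queue [14, 5, 10, 4, 1, 15]
Visit 14 → queue [5, 10, 4, 1, 15]
Visit 5; enqueue 6 → queue [10, 4, 1, 15, 6]
Visit 10; enqueue 3 → queue [4, 1, 15, 6, 3]
Visit 4 → queue [1, 15, 6, 3]
Visit 1 → queue [15, 6, 3]
Visit 15; enqueue 7, 2 → queue [6, 3, 7, 2]
Visit 6 → queue [3, 7, 2]
Visit 3; enqueue 11 → queue [7, 2, 11]
Visit 7 → queue [2, 11]
Visit 2 → queue [11]
Visit 11 → queue []

9, 12, 8, 13, 14, 5, 10, 4, 1, 15, 6, 3, 7, 2, 11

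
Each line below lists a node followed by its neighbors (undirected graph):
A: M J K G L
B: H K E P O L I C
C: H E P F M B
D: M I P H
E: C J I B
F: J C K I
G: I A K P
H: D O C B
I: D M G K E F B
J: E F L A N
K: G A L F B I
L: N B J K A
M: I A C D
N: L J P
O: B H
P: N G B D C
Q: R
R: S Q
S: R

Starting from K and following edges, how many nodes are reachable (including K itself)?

BFS from K visits: K, G, A, L, F, B, I, P, M, J, N, C, H, E, O, D
Reachable nodes: 16 of 19 total.

16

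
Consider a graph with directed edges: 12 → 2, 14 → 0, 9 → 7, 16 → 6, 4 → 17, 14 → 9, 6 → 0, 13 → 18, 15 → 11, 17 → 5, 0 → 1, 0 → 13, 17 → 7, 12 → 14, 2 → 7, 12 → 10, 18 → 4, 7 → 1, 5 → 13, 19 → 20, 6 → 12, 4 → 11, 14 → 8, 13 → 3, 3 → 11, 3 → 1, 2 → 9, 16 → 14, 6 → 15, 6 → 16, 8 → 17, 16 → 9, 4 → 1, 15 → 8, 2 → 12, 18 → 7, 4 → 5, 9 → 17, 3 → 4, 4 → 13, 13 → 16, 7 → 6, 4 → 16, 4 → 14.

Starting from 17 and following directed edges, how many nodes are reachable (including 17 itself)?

BFS from 17 visits: 17, 7, 5, 6, 1, 13, 16, 15, 12, 0, 18, 3, 14, 9, 11, 8, 10, 2, 4
Reachable nodes: 19 of 21 total.

19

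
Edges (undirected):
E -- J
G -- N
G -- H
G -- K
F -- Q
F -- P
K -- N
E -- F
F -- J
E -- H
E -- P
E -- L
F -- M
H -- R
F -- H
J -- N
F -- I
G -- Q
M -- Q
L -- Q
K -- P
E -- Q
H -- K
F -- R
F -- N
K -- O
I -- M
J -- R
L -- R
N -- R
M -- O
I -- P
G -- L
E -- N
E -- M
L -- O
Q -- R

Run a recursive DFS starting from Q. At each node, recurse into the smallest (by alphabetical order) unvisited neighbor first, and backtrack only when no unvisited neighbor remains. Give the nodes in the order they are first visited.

Q -> E -> F -> H -> G -> K -> N -> J -> R -> L -> O -> M -> I -> P

Visit Q
Q → E
E → F
F → H
H → G
G → K
K → N
N → J
J → R
R → L
L → O
O → M
M → I
I → P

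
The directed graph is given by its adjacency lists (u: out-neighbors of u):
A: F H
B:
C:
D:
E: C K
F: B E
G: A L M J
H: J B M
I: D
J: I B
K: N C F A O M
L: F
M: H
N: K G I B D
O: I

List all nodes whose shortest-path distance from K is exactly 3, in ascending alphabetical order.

J, L

Level 0: K
Level 1: A, C, F, M, N, O
Level 2: B, D, E, G, H, I
Level 3: J, L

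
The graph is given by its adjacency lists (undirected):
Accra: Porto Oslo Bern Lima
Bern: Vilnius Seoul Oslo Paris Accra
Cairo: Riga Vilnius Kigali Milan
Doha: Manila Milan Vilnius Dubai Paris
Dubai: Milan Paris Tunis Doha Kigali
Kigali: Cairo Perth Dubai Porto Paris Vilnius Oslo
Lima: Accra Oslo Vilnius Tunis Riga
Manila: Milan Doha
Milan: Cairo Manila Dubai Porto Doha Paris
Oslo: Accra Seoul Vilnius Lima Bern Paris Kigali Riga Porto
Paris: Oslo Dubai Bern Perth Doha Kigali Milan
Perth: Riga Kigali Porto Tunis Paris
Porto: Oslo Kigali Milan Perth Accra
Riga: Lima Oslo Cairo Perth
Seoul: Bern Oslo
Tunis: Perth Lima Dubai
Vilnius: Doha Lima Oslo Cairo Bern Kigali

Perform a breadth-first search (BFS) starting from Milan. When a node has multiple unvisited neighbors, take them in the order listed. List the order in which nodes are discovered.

Milan, Cairo, Manila, Dubai, Porto, Doha, Paris, Riga, Vilnius, Kigali, Tunis, Oslo, Perth, Accra, Bern, Lima, Seoul

Visit Milan; enqueue Cairo, Manila, Dubai, Porto, Doha, Paris → queue [Cairo, Manila, Dubai, Porto, Doha, Paris]
Visit Cairo; enqueue Riga, Vilnius, Kigali → queue [Manila, Dubai, Porto, Doha, Paris, Riga, Vilnius, Kigali]
Visit Manila → queue [Dubai, Porto, Doha, Paris, Riga, Vilnius, Kigali]
Visit Dubai; enqueue Tunis → queue [Porto, Doha, Paris, Riga, Vilnius, Kigali, Tunis]
Visit Porto; enqueue Oslo, Perth, Accra → queue [Doha, Paris, Riga, Vilnius, Kigali, Tunis, Oslo, Perth, Accra]
Visit Doha → queue [Paris, Riga, Vilnius, Kigali, Tunis, Oslo, Perth, Accra]
Visit Paris; enqueue Bern → queue [Riga, Vilnius, Kigali, Tunis, Oslo, Perth, Accra, Bern]
Visit Riga; enqueue Lima → queue [Vilnius, Kigali, Tunis, Oslo, Perth, Accra, Bern, Lima]
Visit Vilnius → queue [Kigali, Tunis, Oslo, Perth, Accra, Bern, Lima]
Visit Kigali → queue [Tunis, Oslo, Perth, Accra, Bern, Lima]
Visit Tunis → queue [Oslo, Perth, Accra, Bern, Lima]
Visit Oslo; enqueue Seoul → queue [Perth, Accra, Bern, Lima, Seoul]
Visit Perth → queue [Accra, Bern, Lima, Seoul]
Visit Accra → queue [Bern, Lima, Seoul]
Visit Bern → queue [Lima, Seoul]
Visit Lima → queue [Seoul]
Visit Seoul → queue []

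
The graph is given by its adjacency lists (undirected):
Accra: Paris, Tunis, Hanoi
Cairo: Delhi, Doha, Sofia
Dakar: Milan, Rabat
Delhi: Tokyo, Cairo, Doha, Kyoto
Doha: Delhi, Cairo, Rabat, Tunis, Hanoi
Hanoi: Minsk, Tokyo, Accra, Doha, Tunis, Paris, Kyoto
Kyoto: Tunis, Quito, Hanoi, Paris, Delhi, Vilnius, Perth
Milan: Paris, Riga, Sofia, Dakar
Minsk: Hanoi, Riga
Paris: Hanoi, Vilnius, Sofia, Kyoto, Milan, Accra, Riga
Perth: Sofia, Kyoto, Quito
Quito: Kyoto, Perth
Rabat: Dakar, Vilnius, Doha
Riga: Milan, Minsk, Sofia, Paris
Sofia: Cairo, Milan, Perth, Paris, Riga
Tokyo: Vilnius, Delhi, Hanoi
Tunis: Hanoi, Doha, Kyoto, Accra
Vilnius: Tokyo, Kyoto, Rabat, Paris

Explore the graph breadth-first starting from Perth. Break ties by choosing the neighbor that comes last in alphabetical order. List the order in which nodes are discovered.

Perth, Sofia, Quito, Kyoto, Riga, Paris, Milan, Cairo, Vilnius, Tunis, Hanoi, Delhi, Minsk, Accra, Dakar, Doha, Tokyo, Rabat

Visit Perth; enqueue Sofia, Quito, Kyoto → queue [Sofia, Quito, Kyoto]
Visit Sofia; enqueue Riga, Paris, Milan, Cairo → queue [Quito, Kyoto, Riga, Paris, Milan, Cairo]
Visit Quito → queue [Kyoto, Riga, Paris, Milan, Cairo]
Visit Kyoto; enqueue Vilnius, Tunis, Hanoi, Delhi → queue [Riga, Paris, Milan, Cairo, Vilnius, Tunis, Hanoi, Delhi]
Visit Riga; enqueue Minsk → queue [Paris, Milan, Cairo, Vilnius, Tunis, Hanoi, Delhi, Minsk]
Visit Paris; enqueue Accra → queue [Milan, Cairo, Vilnius, Tunis, Hanoi, Delhi, Minsk, Accra]
Visit Milan; enqueue Dakar → queue [Cairo, Vilnius, Tunis, Hanoi, Delhi, Minsk, Accra, Dakar]
Visit Cairo; enqueue Doha → queue [Vilnius, Tunis, Hanoi, Delhi, Minsk, Accra, Dakar, Doha]
Visit Vilnius; enqueue Tokyo, Rabat → queue [Tunis, Hanoi, Delhi, Minsk, Accra, Dakar, Doha, Tokyo, Rabat]
Visit Tunis → queue [Hanoi, Delhi, Minsk, Accra, Dakar, Doha, Tokyo, Rabat]
Visit Hanoi → queue [Delhi, Minsk, Accra, Dakar, Doha, Tokyo, Rabat]
Visit Delhi → queue [Minsk, Accra, Dakar, Doha, Tokyo, Rabat]
Visit Minsk → queue [Accra, Dakar, Doha, Tokyo, Rabat]
Visit Accra → queue [Dakar, Doha, Tokyo, Rabat]
Visit Dakar → queue [Doha, Tokyo, Rabat]
Visit Doha → queue [Tokyo, Rabat]
Visit Tokyo → queue [Rabat]
Visit Rabat → queue []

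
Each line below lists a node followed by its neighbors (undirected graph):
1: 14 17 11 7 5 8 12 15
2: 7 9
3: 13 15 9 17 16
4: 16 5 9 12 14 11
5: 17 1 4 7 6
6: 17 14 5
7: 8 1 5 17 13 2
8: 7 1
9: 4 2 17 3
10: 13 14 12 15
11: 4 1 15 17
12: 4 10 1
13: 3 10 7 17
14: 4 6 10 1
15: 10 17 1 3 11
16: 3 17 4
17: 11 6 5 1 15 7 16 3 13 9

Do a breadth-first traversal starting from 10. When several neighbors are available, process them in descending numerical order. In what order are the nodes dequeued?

Visit 10; enqueue 15, 14, 13, 12 → queue [15, 14, 13, 12]
Visit 15; enqueue 17, 11, 3, 1 → queue [14, 13, 12, 17, 11, 3, 1]
Visit 14; enqueue 6, 4 → queue [13, 12, 17, 11, 3, 1, 6, 4]
Visit 13; enqueue 7 → queue [12, 17, 11, 3, 1, 6, 4, 7]
Visit 12 → queue [17, 11, 3, 1, 6, 4, 7]
Visit 17; enqueue 16, 9, 5 → queue [11, 3, 1, 6, 4, 7, 16, 9, 5]
Visit 11 → queue [3, 1, 6, 4, 7, 16, 9, 5]
Visit 3 → queue [1, 6, 4, 7, 16, 9, 5]
Visit 1; enqueue 8 → queue [6, 4, 7, 16, 9, 5, 8]
Visit 6 → queue [4, 7, 16, 9, 5, 8]
Visit 4 → queue [7, 16, 9, 5, 8]
Visit 7; enqueue 2 → queue [16, 9, 5, 8, 2]
Visit 16 → queue [9, 5, 8, 2]
Visit 9 → queue [5, 8, 2]
Visit 5 → queue [8, 2]
Visit 8 → queue [2]
Visit 2 → queue []

10 → 15 → 14 → 13 → 12 → 17 → 11 → 3 → 1 → 6 → 4 → 7 → 16 → 9 → 5 → 8 → 2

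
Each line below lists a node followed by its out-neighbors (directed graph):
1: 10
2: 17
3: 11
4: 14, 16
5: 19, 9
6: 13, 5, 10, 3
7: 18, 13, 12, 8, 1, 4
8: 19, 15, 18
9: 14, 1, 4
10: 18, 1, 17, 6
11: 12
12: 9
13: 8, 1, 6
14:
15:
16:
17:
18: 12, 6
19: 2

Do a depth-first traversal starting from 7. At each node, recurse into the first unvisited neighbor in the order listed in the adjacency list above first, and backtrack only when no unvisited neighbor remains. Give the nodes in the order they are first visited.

Visit 7
7 → 18
18 → 12
12 → 9
9 → 14
9 → 1
1 → 10
10 → 17
10 → 6
6 → 13
13 → 8
8 → 19
19 → 2
8 → 15
6 → 5
6 → 3
3 → 11
9 → 4
4 → 16

7, 18, 12, 9, 14, 1, 10, 17, 6, 13, 8, 19, 2, 15, 5, 3, 11, 4, 16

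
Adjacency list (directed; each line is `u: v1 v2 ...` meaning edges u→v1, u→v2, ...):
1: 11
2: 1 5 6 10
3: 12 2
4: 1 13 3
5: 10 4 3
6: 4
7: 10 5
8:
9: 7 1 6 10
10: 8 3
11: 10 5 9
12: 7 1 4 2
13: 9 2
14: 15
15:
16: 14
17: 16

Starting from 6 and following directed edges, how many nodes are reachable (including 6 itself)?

13

BFS from 6 visits: 6, 4, 1, 3, 13, 11, 2, 12, 9, 5, 10, 7, 8
Reachable nodes: 13 of 17 total.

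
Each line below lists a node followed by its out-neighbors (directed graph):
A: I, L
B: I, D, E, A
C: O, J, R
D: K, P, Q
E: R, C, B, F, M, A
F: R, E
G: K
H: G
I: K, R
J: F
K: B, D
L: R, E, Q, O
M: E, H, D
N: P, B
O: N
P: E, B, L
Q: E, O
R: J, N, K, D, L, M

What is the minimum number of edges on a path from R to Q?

Level 0: R
Level 1: D, J, K, L, M, N
Level 2: B, E, F, H, O, P, Q
Level 3: A, C, G, I
Q first appears at level 2.

2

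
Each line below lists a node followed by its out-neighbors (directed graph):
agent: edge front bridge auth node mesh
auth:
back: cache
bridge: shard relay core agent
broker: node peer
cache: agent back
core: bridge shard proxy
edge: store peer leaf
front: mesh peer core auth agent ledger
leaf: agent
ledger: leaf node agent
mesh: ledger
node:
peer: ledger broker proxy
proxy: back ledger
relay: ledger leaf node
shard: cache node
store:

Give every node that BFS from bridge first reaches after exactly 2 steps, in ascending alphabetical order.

auth, cache, edge, front, leaf, ledger, mesh, node, proxy

Level 0: bridge
Level 1: agent, core, relay, shard
Level 2: auth, cache, edge, front, leaf, ledger, mesh, node, proxy
Level 3: back, peer, store
Level 4: broker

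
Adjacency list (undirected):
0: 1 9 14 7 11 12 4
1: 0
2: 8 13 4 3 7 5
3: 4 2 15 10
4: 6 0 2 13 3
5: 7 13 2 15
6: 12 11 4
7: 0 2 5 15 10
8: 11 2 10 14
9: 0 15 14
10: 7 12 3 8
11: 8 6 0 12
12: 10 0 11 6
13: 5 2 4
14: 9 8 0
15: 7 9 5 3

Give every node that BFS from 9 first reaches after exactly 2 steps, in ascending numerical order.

1, 3, 4, 5, 7, 8, 11, 12

Level 0: 9
Level 1: 0, 14, 15
Level 2: 1, 3, 4, 5, 7, 8, 11, 12
Level 3: 2, 6, 10, 13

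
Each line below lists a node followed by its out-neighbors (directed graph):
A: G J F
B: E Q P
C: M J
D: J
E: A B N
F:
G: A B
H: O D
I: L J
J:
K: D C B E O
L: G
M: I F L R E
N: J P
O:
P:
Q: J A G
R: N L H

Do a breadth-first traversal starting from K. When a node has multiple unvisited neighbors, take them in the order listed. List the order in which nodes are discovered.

Visit K; enqueue D, C, B, E, O → queue [D, C, B, E, O]
Visit D; enqueue J → queue [C, B, E, O, J]
Visit C; enqueue M → queue [B, E, O, J, M]
Visit B; enqueue Q, P → queue [E, O, J, M, Q, P]
Visit E; enqueue A, N → queue [O, J, M, Q, P, A, N]
Visit O → queue [J, M, Q, P, A, N]
Visit J → queue [M, Q, P, A, N]
Visit M; enqueue I, F, L, R → queue [Q, P, A, N, I, F, L, R]
Visit Q; enqueue G → queue [P, A, N, I, F, L, R, G]
Visit P → queue [A, N, I, F, L, R, G]
Visit A → queue [N, I, F, L, R, G]
Visit N → queue [I, F, L, R, G]
Visit I → queue [F, L, R, G]
Visit F → queue [L, R, G]
Visit L → queue [R, G]
Visit R; enqueue H → queue [G, H]
Visit G → queue [H]
Visit H → queue []

K D C B E O J M Q P A N I F L R G H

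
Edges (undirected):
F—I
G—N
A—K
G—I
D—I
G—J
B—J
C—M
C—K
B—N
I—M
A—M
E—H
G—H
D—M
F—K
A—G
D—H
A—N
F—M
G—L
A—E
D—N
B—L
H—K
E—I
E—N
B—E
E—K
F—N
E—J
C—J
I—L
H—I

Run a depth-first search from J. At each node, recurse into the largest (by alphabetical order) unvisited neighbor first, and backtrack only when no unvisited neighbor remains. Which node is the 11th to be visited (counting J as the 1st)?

H

Visit J
J → G
G → N
N → F
F → M
M → I
I → L
L → B
B → E
E → K
K → H
H → D
K → C
K → A

Visit order: J, G, N, F, M, I, L, B, E, K, H, D, C, A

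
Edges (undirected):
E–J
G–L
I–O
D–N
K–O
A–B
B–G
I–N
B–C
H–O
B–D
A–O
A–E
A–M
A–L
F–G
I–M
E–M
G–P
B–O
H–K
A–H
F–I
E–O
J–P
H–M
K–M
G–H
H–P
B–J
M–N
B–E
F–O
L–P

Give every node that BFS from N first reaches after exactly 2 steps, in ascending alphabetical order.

Level 0: N
Level 1: D, I, M
Level 2: A, B, E, F, H, K, O
Level 3: C, G, J, L, P

A, B, E, F, H, K, O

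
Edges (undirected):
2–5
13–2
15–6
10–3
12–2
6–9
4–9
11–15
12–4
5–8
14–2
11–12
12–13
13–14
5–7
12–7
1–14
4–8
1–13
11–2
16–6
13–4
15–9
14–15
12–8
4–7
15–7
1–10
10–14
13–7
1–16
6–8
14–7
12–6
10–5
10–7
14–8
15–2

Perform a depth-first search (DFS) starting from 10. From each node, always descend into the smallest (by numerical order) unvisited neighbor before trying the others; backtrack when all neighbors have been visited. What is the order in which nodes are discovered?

10 -> 1 -> 13 -> 2 -> 5 -> 7 -> 4 -> 8 -> 6 -> 9 -> 15 -> 11 -> 12 -> 14 -> 16 -> 3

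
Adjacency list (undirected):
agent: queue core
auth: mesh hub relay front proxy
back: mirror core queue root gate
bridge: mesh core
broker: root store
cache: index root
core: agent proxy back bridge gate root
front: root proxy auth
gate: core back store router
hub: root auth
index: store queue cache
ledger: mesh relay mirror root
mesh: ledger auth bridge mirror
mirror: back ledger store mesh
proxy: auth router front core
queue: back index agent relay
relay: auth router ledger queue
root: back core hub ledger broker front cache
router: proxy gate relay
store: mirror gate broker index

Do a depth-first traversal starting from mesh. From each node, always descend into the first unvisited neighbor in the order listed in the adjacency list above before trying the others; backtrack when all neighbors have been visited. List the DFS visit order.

Visit mesh
mesh → ledger
ledger → relay
relay → auth
auth → hub
hub → root
root → back
back → mirror
mirror → store
store → gate
gate → core
core → agent
agent → queue
queue → index
index → cache
core → proxy
proxy → router
proxy → front
core → bridge
store → broker

mesh -> ledger -> relay -> auth -> hub -> root -> back -> mirror -> store -> gate -> core -> agent -> queue -> index -> cache -> proxy -> router -> front -> bridge -> broker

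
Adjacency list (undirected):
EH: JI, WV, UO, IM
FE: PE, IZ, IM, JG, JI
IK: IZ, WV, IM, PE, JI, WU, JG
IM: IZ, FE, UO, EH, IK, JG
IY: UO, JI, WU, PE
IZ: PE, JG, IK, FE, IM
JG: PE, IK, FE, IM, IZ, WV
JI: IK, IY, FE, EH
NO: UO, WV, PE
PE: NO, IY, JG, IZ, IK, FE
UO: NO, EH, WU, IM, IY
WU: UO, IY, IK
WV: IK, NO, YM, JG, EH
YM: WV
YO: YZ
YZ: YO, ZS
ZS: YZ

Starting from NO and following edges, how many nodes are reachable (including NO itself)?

14

BFS from NO visits: NO, UO, WV, PE, EH, WU, IM, IY, IK, YM, JG, IZ, FE, JI
Reachable nodes: 14 of 17 total.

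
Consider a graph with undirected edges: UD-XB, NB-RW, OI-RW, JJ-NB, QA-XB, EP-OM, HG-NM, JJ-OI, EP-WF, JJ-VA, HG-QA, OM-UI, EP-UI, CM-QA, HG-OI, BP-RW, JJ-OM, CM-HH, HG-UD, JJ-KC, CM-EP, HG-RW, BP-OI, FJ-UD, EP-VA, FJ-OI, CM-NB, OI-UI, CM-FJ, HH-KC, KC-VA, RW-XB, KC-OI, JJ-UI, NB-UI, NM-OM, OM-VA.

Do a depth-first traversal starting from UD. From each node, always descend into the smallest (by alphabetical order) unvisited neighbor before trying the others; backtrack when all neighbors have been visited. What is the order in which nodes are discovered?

Visit UD
UD → FJ
FJ → CM
CM → EP
EP → OM
OM → JJ
JJ → KC
KC → HH
KC → OI
OI → BP
BP → RW
RW → HG
HG → NM
HG → QA
QA → XB
RW → NB
NB → UI
KC → VA
EP → WF

UD, FJ, CM, EP, OM, JJ, KC, HH, OI, BP, RW, HG, NM, QA, XB, NB, UI, VA, WF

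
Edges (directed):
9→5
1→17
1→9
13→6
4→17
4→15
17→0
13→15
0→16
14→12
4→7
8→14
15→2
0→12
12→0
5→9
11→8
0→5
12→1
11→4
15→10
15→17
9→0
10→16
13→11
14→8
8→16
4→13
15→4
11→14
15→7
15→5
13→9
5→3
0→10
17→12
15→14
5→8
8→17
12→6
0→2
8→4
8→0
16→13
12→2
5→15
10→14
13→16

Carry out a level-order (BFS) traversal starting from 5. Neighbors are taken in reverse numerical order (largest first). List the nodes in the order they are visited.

Visit 5; enqueue 15, 9, 8, 3 → queue [15, 9, 8, 3]
Visit 15; enqueue 17, 14, 10, 7, 4, 2 → queue [9, 8, 3, 17, 14, 10, 7, 4, 2]
Visit 9; enqueue 0 → queue [8, 3, 17, 14, 10, 7, 4, 2, 0]
Visit 8; enqueue 16 → queue [3, 17, 14, 10, 7, 4, 2, 0, 16]
Visit 3 → queue [17, 14, 10, 7, 4, 2, 0, 16]
Visit 17; enqueue 12 → queue [14, 10, 7, 4, 2, 0, 16, 12]
Visit 14 → queue [10, 7, 4, 2, 0, 16, 12]
Visit 10 → queue [7, 4, 2, 0, 16, 12]
Visit 7 → queue [4, 2, 0, 16, 12]
Visit 4; enqueue 13 → queue [2, 0, 16, 12, 13]
Visit 2 → queue [0, 16, 12, 13]
Visit 0 → queue [16, 12, 13]
Visit 16 → queue [12, 13]
Visit 12; enqueue 6, 1 → queue [13, 6, 1]
Visit 13; enqueue 11 → queue [6, 1, 11]
Visit 6 → queue [1, 11]
Visit 1 → queue [11]
Visit 11 → queue []

5 -> 15 -> 9 -> 8 -> 3 -> 17 -> 14 -> 10 -> 7 -> 4 -> 2 -> 0 -> 16 -> 12 -> 13 -> 6 -> 1 -> 11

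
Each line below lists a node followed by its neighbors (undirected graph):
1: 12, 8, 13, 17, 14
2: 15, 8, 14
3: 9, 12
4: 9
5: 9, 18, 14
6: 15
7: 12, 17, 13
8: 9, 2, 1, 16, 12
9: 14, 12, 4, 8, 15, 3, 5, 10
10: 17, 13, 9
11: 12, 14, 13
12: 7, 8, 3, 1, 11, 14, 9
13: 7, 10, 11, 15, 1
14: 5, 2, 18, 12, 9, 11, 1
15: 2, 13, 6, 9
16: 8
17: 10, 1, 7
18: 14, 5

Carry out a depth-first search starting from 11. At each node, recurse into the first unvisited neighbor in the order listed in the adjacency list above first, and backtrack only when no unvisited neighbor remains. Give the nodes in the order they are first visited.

11 12 7 17 10 13 15 2 8 9 14 5 18 1 4 3 16 6

Visit 11
11 → 12
12 → 7
7 → 17
17 → 10
10 → 13
13 → 15
15 → 2
2 → 8
8 → 9
9 → 14
14 → 5
5 → 18
14 → 1
9 → 4
9 → 3
8 → 16
15 → 6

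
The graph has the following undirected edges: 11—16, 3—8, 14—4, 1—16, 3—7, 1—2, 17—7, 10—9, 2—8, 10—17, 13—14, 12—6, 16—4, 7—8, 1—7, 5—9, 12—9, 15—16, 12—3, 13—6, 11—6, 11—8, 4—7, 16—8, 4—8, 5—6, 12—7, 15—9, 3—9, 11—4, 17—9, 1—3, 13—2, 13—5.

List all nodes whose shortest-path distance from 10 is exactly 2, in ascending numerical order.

Level 0: 10
Level 1: 9, 17
Level 2: 3, 5, 7, 12, 15
Level 3: 1, 4, 6, 8, 13, 16
Level 4: 2, 11, 14

3, 5, 7, 12, 15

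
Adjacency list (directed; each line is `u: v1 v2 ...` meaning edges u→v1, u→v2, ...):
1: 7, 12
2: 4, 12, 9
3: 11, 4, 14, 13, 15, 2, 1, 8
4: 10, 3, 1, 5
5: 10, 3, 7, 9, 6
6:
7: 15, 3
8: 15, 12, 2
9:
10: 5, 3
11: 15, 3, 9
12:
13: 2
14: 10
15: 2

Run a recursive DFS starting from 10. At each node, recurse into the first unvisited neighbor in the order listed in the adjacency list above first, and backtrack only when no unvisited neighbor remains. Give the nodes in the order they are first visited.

Visit 10
10 → 5
5 → 3
3 → 11
11 → 15
15 → 2
2 → 4
4 → 1
1 → 7
1 → 12
2 → 9
3 → 14
3 → 13
3 → 8
5 → 6

10 -> 5 -> 3 -> 11 -> 15 -> 2 -> 4 -> 1 -> 7 -> 12 -> 9 -> 14 -> 13 -> 8 -> 6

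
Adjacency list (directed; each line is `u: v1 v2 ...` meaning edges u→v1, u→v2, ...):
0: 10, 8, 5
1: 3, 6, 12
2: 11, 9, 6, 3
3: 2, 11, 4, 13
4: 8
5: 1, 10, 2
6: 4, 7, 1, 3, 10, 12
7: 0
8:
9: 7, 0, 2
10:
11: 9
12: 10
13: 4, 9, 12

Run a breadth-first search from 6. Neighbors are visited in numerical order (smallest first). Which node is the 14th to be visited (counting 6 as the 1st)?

Visit 6; enqueue 1, 3, 4, 7, 10, 12 → queue [1, 3, 4, 7, 10, 12]
Visit 1 → queue [3, 4, 7, 10, 12]
Visit 3; enqueue 2, 11, 13 → queue [4, 7, 10, 12, 2, 11, 13]
Visit 4; enqueue 8 → queue [7, 10, 12, 2, 11, 13, 8]
Visit 7; enqueue 0 → queue [10, 12, 2, 11, 13, 8, 0]
Visit 10 → queue [12, 2, 11, 13, 8, 0]
Visit 12 → queue [2, 11, 13, 8, 0]
Visit 2; enqueue 9 → queue [11, 13, 8, 0, 9]
Visit 11 → queue [13, 8, 0, 9]
Visit 13 → queue [8, 0, 9]
Visit 8 → queue [0, 9]
Visit 0; enqueue 5 → queue [9, 5]
Visit 9 → queue [5]
Visit 5 → queue []

Visit order: 6, 1, 3, 4, 7, 10, 12, 2, 11, 13, 8, 0, 9, 5

5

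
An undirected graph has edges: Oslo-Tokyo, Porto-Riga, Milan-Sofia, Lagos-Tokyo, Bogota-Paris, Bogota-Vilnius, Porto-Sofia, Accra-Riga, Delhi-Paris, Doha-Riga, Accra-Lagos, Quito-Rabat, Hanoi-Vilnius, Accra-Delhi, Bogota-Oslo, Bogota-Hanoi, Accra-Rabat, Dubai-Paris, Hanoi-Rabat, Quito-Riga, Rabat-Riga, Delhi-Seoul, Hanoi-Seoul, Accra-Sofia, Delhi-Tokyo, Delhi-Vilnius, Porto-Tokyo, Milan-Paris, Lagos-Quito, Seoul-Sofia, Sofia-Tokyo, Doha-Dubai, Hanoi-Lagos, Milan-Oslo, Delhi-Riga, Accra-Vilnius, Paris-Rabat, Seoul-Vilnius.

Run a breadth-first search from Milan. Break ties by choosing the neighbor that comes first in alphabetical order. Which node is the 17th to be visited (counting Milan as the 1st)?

Visit Milan; enqueue Oslo, Paris, Sofia → queue [Oslo, Paris, Sofia]
Visit Oslo; enqueue Bogota, Tokyo → queue [Paris, Sofia, Bogota, Tokyo]
Visit Paris; enqueue Delhi, Dubai, Rabat → queue [Sofia, Bogota, Tokyo, Delhi, Dubai, Rabat]
Visit Sofia; enqueue Accra, Porto, Seoul → queue [Bogota, Tokyo, Delhi, Dubai, Rabat, Accra, Porto, Seoul]
Visit Bogota; enqueue Hanoi, Vilnius → queue [Tokyo, Delhi, Dubai, Rabat, Accra, Porto, Seoul, Hanoi, Vilnius]
Visit Tokyo; enqueue Lagos → queue [Delhi, Dubai, Rabat, Accra, Porto, Seoul, Hanoi, Vilnius, Lagos]
Visit Delhi; enqueue Riga → queue [Dubai, Rabat, Accra, Porto, Seoul, Hanoi, Vilnius, Lagos, Riga]
Visit Dubai; enqueue Doha → queue [Rabat, Accra, Porto, Seoul, Hanoi, Vilnius, Lagos, Riga, Doha]
Visit Rabat; enqueue Quito → queue [Accra, Porto, Seoul, Hanoi, Vilnius, Lagos, Riga, Doha, Quito]
Visit Accra → queue [Porto, Seoul, Hanoi, Vilnius, Lagos, Riga, Doha, Quito]
Visit Porto → queue [Seoul, Hanoi, Vilnius, Lagos, Riga, Doha, Quito]
Visit Seoul → queue [Hanoi, Vilnius, Lagos, Riga, Doha, Quito]
Visit Hanoi → queue [Vilnius, Lagos, Riga, Doha, Quito]
Visit Vilnius → queue [Lagos, Riga, Doha, Quito]
Visit Lagos → queue [Riga, Doha, Quito]
Visit Riga → queue [Doha, Quito]
Visit Doha → queue [Quito]
Visit Quito → queue []

Visit order: Milan, Oslo, Paris, Sofia, Bogota, Tokyo, Delhi, Dubai, Rabat, Accra, Porto, Seoul, Hanoi, Vilnius, Lagos, Riga, Doha, Quito

Doha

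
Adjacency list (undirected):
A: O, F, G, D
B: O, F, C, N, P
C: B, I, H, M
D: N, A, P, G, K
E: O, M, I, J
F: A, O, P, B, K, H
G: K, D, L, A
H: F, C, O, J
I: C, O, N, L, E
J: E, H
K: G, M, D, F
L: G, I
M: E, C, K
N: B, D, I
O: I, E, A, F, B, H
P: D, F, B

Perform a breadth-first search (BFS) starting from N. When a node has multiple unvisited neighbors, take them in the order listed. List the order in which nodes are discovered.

N, B, D, I, O, F, C, P, A, G, K, L, E, H, M, J

Visit N; enqueue B, D, I → queue [B, D, I]
Visit B; enqueue O, F, C, P → queue [D, I, O, F, C, P]
Visit D; enqueue A, G, K → queue [I, O, F, C, P, A, G, K]
Visit I; enqueue L, E → queue [O, F, C, P, A, G, K, L, E]
Visit O; enqueue H → queue [F, C, P, A, G, K, L, E, H]
Visit F → queue [C, P, A, G, K, L, E, H]
Visit C; enqueue M → queue [P, A, G, K, L, E, H, M]
Visit P → queue [A, G, K, L, E, H, M]
Visit A → queue [G, K, L, E, H, M]
Visit G → queue [K, L, E, H, M]
Visit K → queue [L, E, H, M]
Visit L → queue [E, H, M]
Visit E; enqueue J → queue [H, M, J]
Visit H → queue [M, J]
Visit M → queue [J]
Visit J → queue []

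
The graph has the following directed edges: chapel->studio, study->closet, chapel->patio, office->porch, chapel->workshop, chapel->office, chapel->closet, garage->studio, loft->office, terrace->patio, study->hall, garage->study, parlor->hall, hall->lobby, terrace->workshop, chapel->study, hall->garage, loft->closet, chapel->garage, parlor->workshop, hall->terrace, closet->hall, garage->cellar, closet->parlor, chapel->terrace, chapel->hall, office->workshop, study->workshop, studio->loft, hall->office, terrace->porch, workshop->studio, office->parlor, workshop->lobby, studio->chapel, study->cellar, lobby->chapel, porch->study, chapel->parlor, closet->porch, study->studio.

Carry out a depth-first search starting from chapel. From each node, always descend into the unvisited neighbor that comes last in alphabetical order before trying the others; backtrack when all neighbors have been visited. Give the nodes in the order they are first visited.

chapel, workshop, studio, loft, office, porch, study, hall, terrace, patio, lobby, garage, cellar, closet, parlor

Visit chapel
chapel → workshop
workshop → studio
studio → loft
loft → office
office → porch
porch → study
study → hall
hall → terrace
terrace → patio
hall → lobby
hall → garage
garage → cellar
study → closet
closet → parlor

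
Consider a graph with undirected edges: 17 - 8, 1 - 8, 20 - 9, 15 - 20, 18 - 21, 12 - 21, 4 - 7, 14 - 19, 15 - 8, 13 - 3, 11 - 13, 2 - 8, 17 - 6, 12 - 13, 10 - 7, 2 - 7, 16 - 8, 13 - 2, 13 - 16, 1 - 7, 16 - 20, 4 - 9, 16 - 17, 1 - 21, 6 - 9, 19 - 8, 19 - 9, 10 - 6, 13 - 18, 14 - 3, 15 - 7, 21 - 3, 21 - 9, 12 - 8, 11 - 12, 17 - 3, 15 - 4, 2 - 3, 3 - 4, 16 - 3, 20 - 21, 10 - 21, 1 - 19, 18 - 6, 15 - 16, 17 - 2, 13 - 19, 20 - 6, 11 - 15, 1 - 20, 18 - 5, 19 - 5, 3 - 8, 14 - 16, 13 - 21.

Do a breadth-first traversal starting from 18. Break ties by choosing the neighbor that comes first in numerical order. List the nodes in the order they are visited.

Visit 18; enqueue 5, 6, 13, 21 → queue [5, 6, 13, 21]
Visit 5; enqueue 19 → queue [6, 13, 21, 19]
Visit 6; enqueue 9, 10, 17, 20 → queue [13, 21, 19, 9, 10, 17, 20]
Visit 13; enqueue 2, 3, 11, 12, 16 → queue [21, 19, 9, 10, 17, 20, 2, 3, 11, 12, 16]
Visit 21; enqueue 1 → queue [19, 9, 10, 17, 20, 2, 3, 11, 12, 16, 1]
Visit 19; enqueue 8, 14 → queue [9, 10, 17, 20, 2, 3, 11, 12, 16, 1, 8, 14]
Visit 9; enqueue 4 → queue [10, 17, 20, 2, 3, 11, 12, 16, 1, 8, 14, 4]
Visit 10; enqueue 7 → queue [17, 20, 2, 3, 11, 12, 16, 1, 8, 14, 4, 7]
Visit 17 → queue [20, 2, 3, 11, 12, 16, 1, 8, 14, 4, 7]
Visit 20; enqueue 15 → queue [2, 3, 11, 12, 16, 1, 8, 14, 4, 7, 15]
Visit 2 → queue [3, 11, 12, 16, 1, 8, 14, 4, 7, 15]
Visit 3 → queue [11, 12, 16, 1, 8, 14, 4, 7, 15]
Visit 11 → queue [12, 16, 1, 8, 14, 4, 7, 15]
Visit 12 → queue [16, 1, 8, 14, 4, 7, 15]
Visit 16 → queue [1, 8, 14, 4, 7, 15]
Visit 1 → queue [8, 14, 4, 7, 15]
Visit 8 → queue [14, 4, 7, 15]
Visit 14 → queue [4, 7, 15]
Visit 4 → queue [7, 15]
Visit 7 → queue [15]
Visit 15 → queue []

18 5 6 13 21 19 9 10 17 20 2 3 11 12 16 1 8 14 4 7 15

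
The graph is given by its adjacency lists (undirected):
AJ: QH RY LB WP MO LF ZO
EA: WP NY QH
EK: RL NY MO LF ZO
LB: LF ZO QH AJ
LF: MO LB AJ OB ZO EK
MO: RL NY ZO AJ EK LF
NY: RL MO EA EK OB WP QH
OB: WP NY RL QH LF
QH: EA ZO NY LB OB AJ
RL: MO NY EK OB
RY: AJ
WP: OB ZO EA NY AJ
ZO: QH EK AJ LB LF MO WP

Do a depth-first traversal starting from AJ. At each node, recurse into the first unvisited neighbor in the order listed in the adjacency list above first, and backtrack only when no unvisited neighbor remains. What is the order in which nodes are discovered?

Visit AJ
AJ → QH
QH → EA
EA → WP
WP → OB
OB → NY
NY → RL
RL → MO
MO → ZO
ZO → EK
EK → LF
LF → LB
AJ → RY

AJ QH EA WP OB NY RL MO ZO EK LF LB RY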